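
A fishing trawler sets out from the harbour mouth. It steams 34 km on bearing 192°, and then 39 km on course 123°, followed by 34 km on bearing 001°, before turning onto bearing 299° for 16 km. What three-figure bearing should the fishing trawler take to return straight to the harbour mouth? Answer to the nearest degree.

316°

Leg 1 (192°, 34 km): east 34 sin 192° = -7.07, north 34 cos 192° = -33.26
Leg 2 (123°, 39 km): east 39 sin 123° = 32.71, north 39 cos 123° = -21.24
Leg 3 (001°, 34 km): east 34 sin 1° = 0.59, north 34 cos 1° = 33.99
Leg 4 (299°, 16 km): east 16 sin 299° = -13.99, north 16 cos 299° = 7.76
Net displacement: 12.24 east, -12.75 north. Direction back to start is (-12.24, 12.75): bearing = atan2(-12.24, 12.75) mod 360° = 316.16° ≈ 316°.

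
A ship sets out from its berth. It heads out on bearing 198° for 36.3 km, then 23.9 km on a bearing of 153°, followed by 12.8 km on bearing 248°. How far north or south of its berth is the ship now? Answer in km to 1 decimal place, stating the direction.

60.6 km south

Leg 1 (198°, 36.3 km): east 36.3 sin 198° = -11.22, north 36.3 cos 198° = -34.52
Leg 2 (153°, 23.9 km): east 23.9 sin 153° = 10.85, north 23.9 cos 153° = -21.30
Leg 3 (248°, 12.8 km): east 12.8 sin 248° = -11.87, north 12.8 cos 248° = -4.79
Net north component: -60.61 km.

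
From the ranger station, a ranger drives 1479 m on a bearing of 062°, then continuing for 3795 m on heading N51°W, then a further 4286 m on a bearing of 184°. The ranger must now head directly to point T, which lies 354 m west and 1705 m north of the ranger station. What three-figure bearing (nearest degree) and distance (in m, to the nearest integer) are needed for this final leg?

029°, 3305 m

Leg 1 (062°, 1479 m): east 1479 sin 62° = 1305.88, north 1479 cos 62° = 694.35
Leg 2 (N51°W, 3795 m): east 3795 sin 309° = -2949.27, north 3795 cos 309° = 2388.27
Leg 3 (184°, 4286 m): east 4286 sin 184° = -298.98, north 4286 cos 184° = -4275.56
Current position: (-1942.37, -1192.94). Target: (-354, 1705). Remaining: Δeast = 1588.37, Δnorth = 2897.94.
Bearing = atan2(1588.37, 2897.94) mod 360° = 28.73°; distance = √((1588.37)² + (2897.94)²) = 3304.688 m.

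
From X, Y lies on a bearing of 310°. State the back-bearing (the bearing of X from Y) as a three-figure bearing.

Back-bearing = 310° − 180° = 130°.

130°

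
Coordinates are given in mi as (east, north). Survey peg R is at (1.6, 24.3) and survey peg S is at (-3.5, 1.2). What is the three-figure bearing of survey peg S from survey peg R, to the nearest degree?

Δeast = -3.5 − 1.6 = -5.10; Δnorth = 1.2 − 24.3 = -23.10.
Bearing = atan2(Δeast, Δnorth) mod 360° = 192.45° ≈ 192°.

192°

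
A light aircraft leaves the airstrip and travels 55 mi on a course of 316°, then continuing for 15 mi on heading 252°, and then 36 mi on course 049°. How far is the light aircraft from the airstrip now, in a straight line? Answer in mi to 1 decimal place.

63.8 mi

Leg 1 (316°, 55 mi): east 55 sin 316° = -38.21, north 55 cos 316° = 39.56
Leg 2 (252°, 15 mi): east 15 sin 252° = -14.27, north 15 cos 252° = -4.64
Leg 3 (049°, 36 mi): east 36 sin 49° = 27.17, north 36 cos 49° = 23.62
Net: -25.30 east, 58.55 north. Distance = √((-25.30)² + (58.55)²) = 63.780 mi.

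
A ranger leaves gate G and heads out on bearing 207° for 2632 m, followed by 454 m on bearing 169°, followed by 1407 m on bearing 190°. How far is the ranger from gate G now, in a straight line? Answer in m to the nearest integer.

Leg 1 (207°, 2632 m): east 2632 sin 207° = -1194.90, north 2632 cos 207° = -2345.13
Leg 2 (169°, 454 m): east 454 sin 169° = 86.63, north 454 cos 169° = -445.66
Leg 3 (190°, 1407 m): east 1407 sin 190° = -244.32, north 1407 cos 190° = -1385.62
Net: -1352.60 east, -4176.41 north. Distance = √((-1352.60)² + (-4176.41)²) = 4389.982 m.

4390 m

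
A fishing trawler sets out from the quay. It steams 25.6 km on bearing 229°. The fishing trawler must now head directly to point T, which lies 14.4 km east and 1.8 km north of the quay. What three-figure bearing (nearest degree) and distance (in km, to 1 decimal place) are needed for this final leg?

061°, 38.5 km

Leg 1 (229°, 25.6 km): east 25.6 sin 229° = -19.32, north 25.6 cos 229° = -16.80
Current position: (-19.32, -16.80). Target: (14.4, 1.8). Remaining: Δeast = 33.72, Δnorth = 18.60.
Bearing = atan2(33.72, 18.60) mod 360° = 61.13°; distance = √((33.72)² + (18.60)²) = 38.508 km.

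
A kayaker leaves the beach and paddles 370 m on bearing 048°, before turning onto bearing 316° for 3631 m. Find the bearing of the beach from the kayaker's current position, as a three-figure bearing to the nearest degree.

Leg 1 (048°, 370 m): east 370 sin 48° = 274.96, north 370 cos 48° = 247.58
Leg 2 (316°, 3631 m): east 3631 sin 316° = -2522.30, north 3631 cos 316° = 2611.92
Net displacement: -2247.34 east, 2859.50 north. Direction back to start is (2247.34, -2859.50): bearing = atan2(2247.34, -2859.50) mod 360° = 141.84° ≈ 142°.

142°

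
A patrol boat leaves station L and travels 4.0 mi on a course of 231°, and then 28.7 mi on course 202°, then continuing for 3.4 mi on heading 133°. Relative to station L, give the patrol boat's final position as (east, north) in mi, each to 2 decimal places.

(-11.37, -31.45)

Leg 1 (231°, 4.0 mi): east 4.0 sin 231° = -3.11, north 4.0 cos 231° = -2.52
Leg 2 (202°, 28.7 mi): east 28.7 sin 202° = -10.75, north 28.7 cos 202° = -26.61
Leg 3 (133°, 3.4 mi): east 3.4 sin 133° = 2.49, north 3.4 cos 133° = -2.32
Summing: -11.37 mi east, -31.45 mi north → (-11.37, -31.45).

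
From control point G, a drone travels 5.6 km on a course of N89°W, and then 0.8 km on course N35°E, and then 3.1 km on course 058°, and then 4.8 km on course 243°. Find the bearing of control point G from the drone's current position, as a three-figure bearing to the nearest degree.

092°

Leg 1 (N89°W, 5.6 km): east 5.6 sin 271° = -5.60, north 5.6 cos 271° = 0.10
Leg 2 (N35°E, 0.8 km): east 0.8 sin 35° = 0.46, north 0.8 cos 35° = 0.66
Leg 3 (058°, 3.1 km): east 3.1 sin 58° = 2.63, north 3.1 cos 58° = 1.64
Leg 4 (243°, 4.8 km): east 4.8 sin 243° = -4.28, north 4.8 cos 243° = -2.18
Net displacement: -6.79 east, 0.22 north. Direction back to start is (6.79, -0.22): bearing = atan2(6.79, -0.22) mod 360° = 91.83° ≈ 092°.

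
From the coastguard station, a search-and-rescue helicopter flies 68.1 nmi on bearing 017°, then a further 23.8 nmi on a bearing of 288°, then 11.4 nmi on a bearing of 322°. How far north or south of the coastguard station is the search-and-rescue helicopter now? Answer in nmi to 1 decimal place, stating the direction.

Leg 1 (017°, 68.1 nmi): east 68.1 sin 17° = 19.91, north 68.1 cos 17° = 65.12
Leg 2 (288°, 23.8 nmi): east 23.8 sin 288° = -22.64, north 23.8 cos 288° = 7.35
Leg 3 (322°, 11.4 nmi): east 11.4 sin 322° = -7.02, north 11.4 cos 322° = 8.98
Net north component: 81.46 nmi.

81.5 nmi north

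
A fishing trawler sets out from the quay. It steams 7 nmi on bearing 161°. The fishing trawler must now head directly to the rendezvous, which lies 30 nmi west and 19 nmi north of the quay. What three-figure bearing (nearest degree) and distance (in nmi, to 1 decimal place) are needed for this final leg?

308°, 41.2 nmi

Leg 1 (161°, 7 nmi): east 7 sin 161° = 2.28, north 7 cos 161° = -6.62
Current position: (2.28, -6.62). Target: (-30, 19). Remaining: Δeast = -32.28, Δnorth = 25.62.
Bearing = atan2(-32.28, 25.62) mod 360° = 308.44°; distance = √((-32.28)² + (25.62)²) = 41.210 nmi.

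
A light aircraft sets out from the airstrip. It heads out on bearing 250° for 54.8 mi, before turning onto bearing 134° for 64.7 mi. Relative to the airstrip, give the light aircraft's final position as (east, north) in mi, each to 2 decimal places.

(-4.95, -63.69)

Leg 1 (250°, 54.8 mi): east 54.8 sin 250° = -51.50, north 54.8 cos 250° = -18.74
Leg 2 (134°, 64.7 mi): east 64.7 sin 134° = 46.54, north 64.7 cos 134° = -44.94
Summing: -4.95 mi east, -63.69 mi north → (-4.95, -63.69).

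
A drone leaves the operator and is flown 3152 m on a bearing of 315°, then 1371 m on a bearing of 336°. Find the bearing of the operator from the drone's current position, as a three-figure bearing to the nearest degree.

141°

Leg 1 (315°, 3152 m): east 3152 sin 315° = -2228.80, north 3152 cos 315° = 2228.80
Leg 2 (336°, 1371 m): east 1371 sin 336° = -557.64, north 1371 cos 336° = 1252.47
Net displacement: -2786.44 east, 3481.27 north. Direction back to start is (2786.44, -3481.27): bearing = atan2(2786.44, -3481.27) mod 360° = 141.33° ≈ 141°.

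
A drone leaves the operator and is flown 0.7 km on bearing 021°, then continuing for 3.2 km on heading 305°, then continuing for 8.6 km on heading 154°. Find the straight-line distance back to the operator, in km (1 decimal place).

5.4 km

Leg 1 (021°, 0.7 km): east 0.7 sin 21° = 0.25, north 0.7 cos 21° = 0.65
Leg 2 (305°, 3.2 km): east 3.2 sin 305° = -2.62, north 3.2 cos 305° = 1.84
Leg 3 (154°, 8.6 km): east 8.6 sin 154° = 3.77, north 8.6 cos 154° = -7.73
Net: 1.40 east, -5.24 north. Distance = √((1.40)² + (-5.24)²) = 5.424 km.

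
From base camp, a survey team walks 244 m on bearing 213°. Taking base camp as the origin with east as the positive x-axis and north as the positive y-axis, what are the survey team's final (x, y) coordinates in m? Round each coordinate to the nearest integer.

(-133, -205)

Leg 1 (213°, 244 m): east 244 sin 213° = -132.89, north 244 cos 213° = -204.64
Summing: -132.89 m east, -204.64 m north → (-133, -205).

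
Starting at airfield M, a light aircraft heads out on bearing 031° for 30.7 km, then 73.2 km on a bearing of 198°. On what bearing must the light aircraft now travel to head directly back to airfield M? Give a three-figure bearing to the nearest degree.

009°

Leg 1 (031°, 30.7 km): east 30.7 sin 31° = 15.81, north 30.7 cos 31° = 26.32
Leg 2 (198°, 73.2 km): east 73.2 sin 198° = -22.62, north 73.2 cos 198° = -69.62
Net displacement: -6.81 east, -43.30 north. Direction back to start is (6.81, 43.30): bearing = atan2(6.81, 43.30) mod 360° = 8.94° ≈ 009°.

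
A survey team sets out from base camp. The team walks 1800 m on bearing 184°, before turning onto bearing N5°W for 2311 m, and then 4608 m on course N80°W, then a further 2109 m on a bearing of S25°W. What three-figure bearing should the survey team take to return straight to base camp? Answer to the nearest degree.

084°

Leg 1 (184°, 1800 m): east 1800 sin 184° = -125.56, north 1800 cos 184° = -1795.62
Leg 2 (N5°W, 2311 m): east 2311 sin 355° = -201.42, north 2311 cos 355° = 2302.21
Leg 3 (N80°W, 4608 m): east 4608 sin 280° = -4537.99, north 4608 cos 280° = 800.17
Leg 4 (S25°W, 2109 m): east 2109 sin 205° = -891.30, north 2109 cos 205° = -1911.40
Net displacement: -5756.27 east, -604.64 north. Direction back to start is (5756.27, 604.64): bearing = atan2(5756.27, 604.64) mod 360° = 84.00° ≈ 084°.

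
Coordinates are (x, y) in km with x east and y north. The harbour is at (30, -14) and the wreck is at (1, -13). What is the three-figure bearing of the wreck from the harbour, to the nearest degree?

272°

Δeast = 1 − 30 = -29.00; Δnorth = -13 − -14 = 1.00.
Bearing = atan2(Δeast, Δnorth) mod 360° = 271.97° ≈ 272°.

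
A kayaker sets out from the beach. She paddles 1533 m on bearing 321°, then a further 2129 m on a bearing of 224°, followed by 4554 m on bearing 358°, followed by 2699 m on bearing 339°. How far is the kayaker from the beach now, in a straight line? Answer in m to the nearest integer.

Leg 1 (321°, 1533 m): east 1533 sin 321° = -964.75, north 1533 cos 321° = 1191.36
Leg 2 (224°, 2129 m): east 2129 sin 224° = -1478.93, north 2129 cos 224° = -1531.47
Leg 3 (358°, 4554 m): east 4554 sin 358° = -158.93, north 4554 cos 358° = 4551.23
Leg 4 (339°, 2699 m): east 2699 sin 339° = -967.24, north 2699 cos 339° = 2519.73
Net: -3569.84 east, 6730.85 north. Distance = √((-3569.84)² + (6730.85)²) = 7618.932 m.

7619 m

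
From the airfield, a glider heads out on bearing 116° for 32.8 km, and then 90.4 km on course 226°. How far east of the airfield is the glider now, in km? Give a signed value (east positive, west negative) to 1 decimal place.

-35.5 km

Leg 1 (116°, 32.8 km): east 32.8 sin 116° = 29.48, north 32.8 cos 116° = -14.38
Leg 2 (226°, 90.4 km): east 90.4 sin 226° = -65.03, north 90.4 cos 226° = -62.80
Net east component: -35.55 km.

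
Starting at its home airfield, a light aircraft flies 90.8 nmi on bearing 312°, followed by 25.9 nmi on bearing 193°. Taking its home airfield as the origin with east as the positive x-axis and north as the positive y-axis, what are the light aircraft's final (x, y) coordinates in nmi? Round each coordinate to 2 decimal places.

Leg 1 (312°, 90.8 nmi): east 90.8 sin 312° = -67.48, north 90.8 cos 312° = 60.76
Leg 2 (193°, 25.9 nmi): east 25.9 sin 193° = -5.83, north 25.9 cos 193° = -25.24
Summing: -73.30 nmi east, 35.52 nmi north → (-73.30, 35.52).

(-73.30, 35.52)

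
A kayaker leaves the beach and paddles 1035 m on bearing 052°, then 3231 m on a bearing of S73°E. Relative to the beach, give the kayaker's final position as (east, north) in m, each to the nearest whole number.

Leg 1 (052°, 1035 m): east 1035 sin 52° = 815.59, north 1035 cos 52° = 637.21
Leg 2 (S73°E, 3231 m): east 3231 sin 107° = 3089.82, north 3231 cos 107° = -944.65
Summing: 3905.41 m east, -307.44 m north → (3905, -307).

(3905, -307)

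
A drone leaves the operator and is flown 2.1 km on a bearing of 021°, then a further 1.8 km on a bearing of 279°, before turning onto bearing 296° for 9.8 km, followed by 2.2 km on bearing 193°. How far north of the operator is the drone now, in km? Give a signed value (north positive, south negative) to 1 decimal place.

4.4 km

Leg 1 (021°, 2.1 km): east 2.1 sin 21° = 0.75, north 2.1 cos 21° = 1.96
Leg 2 (279°, 1.8 km): east 1.8 sin 279° = -1.78, north 1.8 cos 279° = 0.28
Leg 3 (296°, 9.8 km): east 9.8 sin 296° = -8.81, north 9.8 cos 296° = 4.30
Leg 4 (193°, 2.2 km): east 2.2 sin 193° = -0.49, north 2.2 cos 193° = -2.14
Net north component: 4.39 km.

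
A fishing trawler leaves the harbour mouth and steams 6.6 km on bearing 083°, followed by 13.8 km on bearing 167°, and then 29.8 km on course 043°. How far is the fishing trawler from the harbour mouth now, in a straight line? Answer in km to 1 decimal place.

31.3 km

Leg 1 (083°, 6.6 km): east 6.6 sin 83° = 6.55, north 6.6 cos 83° = 0.80
Leg 2 (167°, 13.8 km): east 13.8 sin 167° = 3.10, north 13.8 cos 167° = -13.45
Leg 3 (043°, 29.8 km): east 29.8 sin 43° = 20.32, north 29.8 cos 43° = 21.79
Net: 29.98 east, 9.15 north. Distance = √((29.98)² + (9.15)²) = 31.345 km.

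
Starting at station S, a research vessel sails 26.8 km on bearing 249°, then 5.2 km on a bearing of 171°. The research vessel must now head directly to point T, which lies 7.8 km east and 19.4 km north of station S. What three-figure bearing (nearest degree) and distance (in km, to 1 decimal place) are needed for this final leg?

Leg 1 (249°, 26.8 km): east 26.8 sin 249° = -25.02, north 26.8 cos 249° = -9.60
Leg 2 (171°, 5.2 km): east 5.2 sin 171° = 0.81, north 5.2 cos 171° = -5.14
Current position: (-24.21, -14.74). Target: (7.8, 19.4). Remaining: Δeast = 32.01, Δnorth = 34.14.
Bearing = atan2(32.01, 34.14) mod 360° = 43.15°; distance = √((32.01)² + (34.14)²) = 46.797 km.

043°, 46.8 km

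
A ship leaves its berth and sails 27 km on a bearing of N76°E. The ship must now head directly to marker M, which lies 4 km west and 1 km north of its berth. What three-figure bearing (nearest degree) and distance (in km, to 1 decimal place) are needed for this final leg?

260°, 30.7 km

Leg 1 (N76°E, 27 km): east 27 sin 76° = 26.20, north 27 cos 76° = 6.53
Current position: (26.20, 6.53). Target: (-4, 1). Remaining: Δeast = -30.20, Δnorth = -5.53.
Bearing = atan2(-30.20, -5.53) mod 360° = 259.62°; distance = √((-30.20)² + (-5.53)²) = 30.700 km.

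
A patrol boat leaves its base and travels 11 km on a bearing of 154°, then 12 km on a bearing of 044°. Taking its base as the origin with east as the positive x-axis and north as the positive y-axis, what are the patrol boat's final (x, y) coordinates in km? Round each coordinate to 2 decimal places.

Leg 1 (154°, 11 km): east 11 sin 154° = 4.82, north 11 cos 154° = -9.89
Leg 2 (044°, 12 km): east 12 sin 44° = 8.34, north 12 cos 44° = 8.63
Summing: 13.16 km east, -1.25 km north → (13.16, -1.25).

(13.16, -1.25)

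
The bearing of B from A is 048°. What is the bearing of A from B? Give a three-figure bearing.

Back-bearing = 048° + 180° = 228°.

228°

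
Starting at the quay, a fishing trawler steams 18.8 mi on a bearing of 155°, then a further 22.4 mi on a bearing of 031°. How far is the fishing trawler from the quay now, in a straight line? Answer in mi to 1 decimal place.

Leg 1 (155°, 18.8 mi): east 18.8 sin 155° = 7.95, north 18.8 cos 155° = -17.04
Leg 2 (031°, 22.4 mi): east 22.4 sin 31° = 11.54, north 22.4 cos 31° = 19.20
Net: 19.48 east, 2.16 north. Distance = √((19.48)² + (2.16)²) = 19.602 mi.

19.6 mi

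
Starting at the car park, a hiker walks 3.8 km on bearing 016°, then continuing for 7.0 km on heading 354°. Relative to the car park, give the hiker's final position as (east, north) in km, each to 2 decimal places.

(0.32, 10.61)

Leg 1 (016°, 3.8 km): east 3.8 sin 16° = 1.05, north 3.8 cos 16° = 3.65
Leg 2 (354°, 7.0 km): east 7.0 sin 354° = -0.73, north 7.0 cos 354° = 6.96
Summing: 0.32 km east, 10.61 km north → (0.32, 10.61).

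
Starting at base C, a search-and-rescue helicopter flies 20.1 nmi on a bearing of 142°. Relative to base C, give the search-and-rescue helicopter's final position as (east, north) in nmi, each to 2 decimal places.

(12.37, -15.84)

Leg 1 (142°, 20.1 nmi): east 20.1 sin 142° = 12.37, north 20.1 cos 142° = -15.84
Summing: 12.37 nmi east, -15.84 nmi north → (12.37, -15.84).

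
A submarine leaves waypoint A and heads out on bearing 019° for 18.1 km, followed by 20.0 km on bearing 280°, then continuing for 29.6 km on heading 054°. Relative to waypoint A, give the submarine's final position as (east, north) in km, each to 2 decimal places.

Leg 1 (019°, 18.1 km): east 18.1 sin 19° = 5.89, north 18.1 cos 19° = 17.11
Leg 2 (280°, 20.0 km): east 20.0 sin 280° = -19.70, north 20.0 cos 280° = 3.47
Leg 3 (054°, 29.6 km): east 29.6 sin 54° = 23.95, north 29.6 cos 54° = 17.40
Summing: 10.14 km east, 37.99 km north → (10.14, 37.99).

(10.14, 37.99)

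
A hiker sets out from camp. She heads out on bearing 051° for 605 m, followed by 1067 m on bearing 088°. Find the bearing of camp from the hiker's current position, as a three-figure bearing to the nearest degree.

Leg 1 (051°, 605 m): east 605 sin 51° = 470.17, north 605 cos 51° = 380.74
Leg 2 (088°, 1067 m): east 1067 sin 88° = 1066.35, north 1067 cos 88° = 37.24
Net displacement: 1536.52 east, 417.98 north. Direction back to start is (-1536.52, -417.98): bearing = atan2(-1536.52, -417.98) mod 360° = 254.78° ≈ 255°.

255°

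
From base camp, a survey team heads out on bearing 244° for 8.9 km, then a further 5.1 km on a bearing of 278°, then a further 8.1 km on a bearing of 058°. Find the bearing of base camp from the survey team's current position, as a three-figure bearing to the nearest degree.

Leg 1 (244°, 8.9 km): east 8.9 sin 244° = -8.00, north 8.9 cos 244° = -3.90
Leg 2 (278°, 5.1 km): east 5.1 sin 278° = -5.05, north 5.1 cos 278° = 0.71
Leg 3 (058°, 8.1 km): east 8.1 sin 58° = 6.87, north 8.1 cos 58° = 4.29
Net displacement: -6.18 east, 1.10 north. Direction back to start is (6.18, -1.10): bearing = atan2(6.18, -1.10) mod 360° = 100.10° ≈ 100°.

100°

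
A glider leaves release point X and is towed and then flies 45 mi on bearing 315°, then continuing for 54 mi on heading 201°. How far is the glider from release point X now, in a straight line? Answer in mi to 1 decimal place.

Leg 1 (315°, 45 mi): east 45 sin 315° = -31.82, north 45 cos 315° = 31.82
Leg 2 (201°, 54 mi): east 54 sin 201° = -19.35, north 54 cos 201° = -50.41
Net: -51.17 east, -18.59 north. Distance = √((-51.17)² + (-18.59)²) = 54.445 mi.

54.4 mi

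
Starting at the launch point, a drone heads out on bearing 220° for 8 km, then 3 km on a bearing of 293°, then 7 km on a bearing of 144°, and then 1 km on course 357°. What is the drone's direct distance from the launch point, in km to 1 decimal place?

10.4 km

Leg 1 (220°, 8 km): east 8 sin 220° = -5.14, north 8 cos 220° = -6.13
Leg 2 (293°, 3 km): east 3 sin 293° = -2.76, north 3 cos 293° = 1.17
Leg 3 (144°, 7 km): east 7 sin 144° = 4.11, north 7 cos 144° = -5.66
Leg 4 (357°, 1 km): east 1 sin 357° = -0.05, north 1 cos 357° = 1.00
Net: -3.84 east, -9.62 north. Distance = √((-3.84)² + (-9.62)²) = 10.359 km.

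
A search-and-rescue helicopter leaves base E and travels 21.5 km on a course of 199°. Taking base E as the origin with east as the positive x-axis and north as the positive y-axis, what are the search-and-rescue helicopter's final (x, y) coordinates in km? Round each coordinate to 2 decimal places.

(-7.00, -20.33)

Leg 1 (199°, 21.5 km): east 21.5 sin 199° = -7.00, north 21.5 cos 199° = -20.33
Summing: -7.00 km east, -20.33 km north → (-7.00, -20.33).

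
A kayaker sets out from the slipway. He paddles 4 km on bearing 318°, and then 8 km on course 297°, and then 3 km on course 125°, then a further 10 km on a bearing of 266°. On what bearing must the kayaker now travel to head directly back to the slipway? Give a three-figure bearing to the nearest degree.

Leg 1 (318°, 4 km): east 4 sin 318° = -2.68, north 4 cos 318° = 2.97
Leg 2 (297°, 8 km): east 8 sin 297° = -7.13, north 8 cos 297° = 3.63
Leg 3 (125°, 3 km): east 3 sin 125° = 2.46, north 3 cos 125° = -1.72
Leg 4 (266°, 10 km): east 10 sin 266° = -9.98, north 10 cos 266° = -0.70
Net displacement: -17.32 east, 4.19 north. Direction back to start is (17.32, -4.19): bearing = atan2(17.32, -4.19) mod 360° = 103.59° ≈ 104°.

104°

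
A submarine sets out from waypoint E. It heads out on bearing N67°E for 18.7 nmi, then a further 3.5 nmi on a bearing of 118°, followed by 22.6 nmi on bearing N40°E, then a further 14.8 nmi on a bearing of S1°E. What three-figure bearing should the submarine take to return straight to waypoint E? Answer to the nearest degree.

257°

Leg 1 (N67°E, 18.7 nmi): east 18.7 sin 67° = 17.21, north 18.7 cos 67° = 7.31
Leg 2 (118°, 3.5 nmi): east 3.5 sin 118° = 3.09, north 3.5 cos 118° = -1.64
Leg 3 (N40°E, 22.6 nmi): east 22.6 sin 40° = 14.53, north 22.6 cos 40° = 17.31
Leg 4 (S1°E, 14.8 nmi): east 14.8 sin 179° = 0.26, north 14.8 cos 179° = -14.80
Net displacement: 35.09 east, 8.18 north. Direction back to start is (-35.09, -8.18): bearing = atan2(-35.09, -8.18) mod 360° = 256.88° ≈ 257°.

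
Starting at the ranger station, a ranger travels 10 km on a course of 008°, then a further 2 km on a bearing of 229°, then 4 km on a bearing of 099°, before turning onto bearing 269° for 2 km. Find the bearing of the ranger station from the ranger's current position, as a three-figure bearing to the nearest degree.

Leg 1 (008°, 10 km): east 10 sin 8° = 1.39, north 10 cos 8° = 9.90
Leg 2 (229°, 2 km): east 2 sin 229° = -1.51, north 2 cos 229° = -1.31
Leg 3 (099°, 4 km): east 4 sin 99° = 3.95, north 4 cos 99° = -0.63
Leg 4 (269°, 2 km): east 2 sin 269° = -2.00, north 2 cos 269° = -0.03
Net displacement: 1.83 east, 7.93 north. Direction back to start is (-1.83, -7.93): bearing = atan2(-1.83, -7.93) mod 360° = 193.02° ≈ 193°.

193°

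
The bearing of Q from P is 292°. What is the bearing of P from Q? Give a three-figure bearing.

112°

Back-bearing = 292° − 180° = 112°.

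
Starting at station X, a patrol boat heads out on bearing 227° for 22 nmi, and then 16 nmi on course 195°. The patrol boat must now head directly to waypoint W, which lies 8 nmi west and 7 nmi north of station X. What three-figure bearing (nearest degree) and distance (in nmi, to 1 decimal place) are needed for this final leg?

018°, 39.4 nmi

Leg 1 (227°, 22 nmi): east 22 sin 227° = -16.09, north 22 cos 227° = -15.00
Leg 2 (195°, 16 nmi): east 16 sin 195° = -4.14, north 16 cos 195° = -15.45
Current position: (-20.23, -30.46). Target: (-8, 7). Remaining: Δeast = 12.23, Δnorth = 37.46.
Bearing = atan2(12.23, 37.46) mod 360° = 18.08°; distance = √((12.23)² + (37.46)²) = 39.405 nmi.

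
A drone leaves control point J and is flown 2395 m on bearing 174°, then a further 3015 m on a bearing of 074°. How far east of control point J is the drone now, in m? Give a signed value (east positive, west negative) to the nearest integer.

Leg 1 (174°, 2395 m): east 2395 sin 174° = 250.35, north 2395 cos 174° = -2381.88
Leg 2 (074°, 3015 m): east 3015 sin 74° = 2898.20, north 3015 cos 74° = 831.05
Net east component: 3148.55 m.

3149 m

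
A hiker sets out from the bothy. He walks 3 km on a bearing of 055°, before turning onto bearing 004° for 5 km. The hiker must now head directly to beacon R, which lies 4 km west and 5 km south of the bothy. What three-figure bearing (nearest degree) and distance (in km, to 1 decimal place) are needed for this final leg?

210°, 13.5 km

Leg 1 (055°, 3 km): east 3 sin 55° = 2.46, north 3 cos 55° = 1.72
Leg 2 (004°, 5 km): east 5 sin 4° = 0.35, north 5 cos 4° = 4.99
Current position: (2.81, 6.71). Target: (-4, -5). Remaining: Δeast = -6.81, Δnorth = -11.71.
Bearing = atan2(-6.81, -11.71) mod 360° = 210.17°; distance = √((-6.81)² + (-11.71)²) = 13.543 km.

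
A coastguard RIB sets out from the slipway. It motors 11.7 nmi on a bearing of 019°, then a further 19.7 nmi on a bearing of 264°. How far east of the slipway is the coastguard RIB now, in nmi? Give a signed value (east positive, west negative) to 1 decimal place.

Leg 1 (019°, 11.7 nmi): east 11.7 sin 19° = 3.81, north 11.7 cos 19° = 11.06
Leg 2 (264°, 19.7 nmi): east 19.7 sin 264° = -19.59, north 19.7 cos 264° = -2.06
Net east component: -15.78 nmi.

-15.8 nmi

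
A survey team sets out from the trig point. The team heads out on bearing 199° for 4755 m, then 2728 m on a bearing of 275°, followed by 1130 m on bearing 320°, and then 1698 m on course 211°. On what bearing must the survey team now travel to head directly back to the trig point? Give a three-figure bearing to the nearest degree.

050°

Leg 1 (199°, 4755 m): east 4755 sin 199° = -1548.08, north 4755 cos 199° = -4495.94
Leg 2 (275°, 2728 m): east 2728 sin 275° = -2717.62, north 2728 cos 275° = 237.76
Leg 3 (320°, 1130 m): east 1130 sin 320° = -726.35, north 1130 cos 320° = 865.63
Leg 4 (211°, 1698 m): east 1698 sin 211° = -874.53, north 1698 cos 211° = -1455.47
Net displacement: -5866.58 east, -4848.02 north. Direction back to start is (5866.58, 4848.02): bearing = atan2(5866.58, 4848.02) mod 360° = 50.43° ≈ 050°.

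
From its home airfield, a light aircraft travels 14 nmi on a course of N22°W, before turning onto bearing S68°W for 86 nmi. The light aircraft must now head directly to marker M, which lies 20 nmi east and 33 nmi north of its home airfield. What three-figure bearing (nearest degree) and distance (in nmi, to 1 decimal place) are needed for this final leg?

Leg 1 (N22°W, 14 nmi): east 14 sin 338° = -5.24, north 14 cos 338° = 12.98
Leg 2 (S68°W, 86 nmi): east 86 sin 248° = -79.74, north 86 cos 248° = -32.22
Current position: (-84.98, -19.24). Target: (20, 33). Remaining: Δeast = 104.98, Δnorth = 52.24.
Bearing = atan2(104.98, 52.24) mod 360° = 63.55°; distance = √((104.98)² + (52.24)²) = 117.260 nmi.

064°, 117.3 nmi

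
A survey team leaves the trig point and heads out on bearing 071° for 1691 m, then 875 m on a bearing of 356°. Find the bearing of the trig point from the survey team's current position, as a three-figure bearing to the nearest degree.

Leg 1 (071°, 1691 m): east 1691 sin 71° = 1598.87, north 1691 cos 71° = 550.54
Leg 2 (356°, 875 m): east 875 sin 356° = -61.04, north 875 cos 356° = 872.87
Net displacement: 1537.83 east, 1423.40 north. Direction back to start is (-1537.83, -1423.40): bearing = atan2(-1537.83, -1423.40) mod 360° = 227.21° ≈ 227°.

227°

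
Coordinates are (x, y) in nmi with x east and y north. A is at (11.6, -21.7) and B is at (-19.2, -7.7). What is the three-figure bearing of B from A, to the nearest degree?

Δeast = -19.2 − 11.6 = -30.80; Δnorth = -7.7 − -21.7 = 14.00.
Bearing = atan2(Δeast, Δnorth) mod 360° = 294.44° ≈ 294°.

294°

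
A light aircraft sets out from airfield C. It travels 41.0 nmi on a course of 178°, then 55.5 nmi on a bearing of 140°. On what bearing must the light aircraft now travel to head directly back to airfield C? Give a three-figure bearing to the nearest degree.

336°

Leg 1 (178°, 41.0 nmi): east 41.0 sin 178° = 1.43, north 41.0 cos 178° = -40.98
Leg 2 (140°, 55.5 nmi): east 55.5 sin 140° = 35.67, north 55.5 cos 140° = -42.52
Net displacement: 37.11 east, -83.49 north. Direction back to start is (-37.11, 83.49): bearing = atan2(-37.11, 83.49) mod 360° = 336.04° ≈ 336°.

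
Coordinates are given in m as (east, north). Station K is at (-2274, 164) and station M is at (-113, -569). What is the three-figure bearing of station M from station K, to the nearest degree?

109°

Δeast = -113 − -2274 = 2161.00; Δnorth = -569 − 164 = -733.00.
Bearing = atan2(Δeast, Δnorth) mod 360° = 108.74° ≈ 109°.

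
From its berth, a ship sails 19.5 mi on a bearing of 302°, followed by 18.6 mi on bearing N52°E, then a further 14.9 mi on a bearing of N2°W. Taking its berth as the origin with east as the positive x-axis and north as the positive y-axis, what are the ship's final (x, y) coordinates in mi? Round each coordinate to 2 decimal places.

Leg 1 (302°, 19.5 mi): east 19.5 sin 302° = -16.54, north 19.5 cos 302° = 10.33
Leg 2 (N52°E, 18.6 mi): east 18.6 sin 52° = 14.66, north 18.6 cos 52° = 11.45
Leg 3 (N2°W, 14.9 mi): east 14.9 sin 358° = -0.52, north 14.9 cos 358° = 14.89
Summing: -2.40 mi east, 36.68 mi north → (-2.40, 36.68).

(-2.40, 36.68)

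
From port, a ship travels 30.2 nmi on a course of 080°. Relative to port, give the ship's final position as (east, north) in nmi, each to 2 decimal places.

(29.74, 5.24)

Leg 1 (080°, 30.2 nmi): east 30.2 sin 80° = 29.74, north 30.2 cos 80° = 5.24
Summing: 29.74 nmi east, 5.24 nmi north → (29.74, 5.24).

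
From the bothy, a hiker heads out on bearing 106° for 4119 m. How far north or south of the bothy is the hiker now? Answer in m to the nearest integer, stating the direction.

1135 m south

Leg 1 (106°, 4119 m): east 4119 sin 106° = 3959.44, north 4119 cos 106° = -1135.35
Net north component: -1135.35 m.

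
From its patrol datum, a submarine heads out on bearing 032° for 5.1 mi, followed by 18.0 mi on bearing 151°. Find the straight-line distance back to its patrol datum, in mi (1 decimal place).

16.2 mi

Leg 1 (032°, 5.1 mi): east 5.1 sin 32° = 2.70, north 5.1 cos 32° = 4.33
Leg 2 (151°, 18.0 mi): east 18.0 sin 151° = 8.73, north 18.0 cos 151° = -15.74
Net: 11.43 east, -11.42 north. Distance = √((11.43)² + (-11.42)²) = 16.155 mi.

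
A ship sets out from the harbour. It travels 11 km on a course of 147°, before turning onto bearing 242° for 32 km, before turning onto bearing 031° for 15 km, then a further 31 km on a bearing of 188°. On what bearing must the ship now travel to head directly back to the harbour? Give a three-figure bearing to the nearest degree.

Leg 1 (147°, 11 km): east 11 sin 147° = 5.99, north 11 cos 147° = -9.23
Leg 2 (242°, 32 km): east 32 sin 242° = -28.25, north 32 cos 242° = -15.02
Leg 3 (031°, 15 km): east 15 sin 31° = 7.73, north 15 cos 31° = 12.86
Leg 4 (188°, 31 km): east 31 sin 188° = -4.31, north 31 cos 188° = -30.70
Net displacement: -18.85 east, -42.09 north. Direction back to start is (18.85, 42.09): bearing = atan2(18.85, 42.09) mod 360° = 24.13° ≈ 024°.

024°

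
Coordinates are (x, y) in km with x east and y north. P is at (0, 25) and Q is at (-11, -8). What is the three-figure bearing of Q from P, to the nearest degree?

Δeast = -11 − 0 = -11.00; Δnorth = -8 − 25 = -33.00.
Bearing = atan2(Δeast, Δnorth) mod 360° = 198.43° ≈ 198°.

198°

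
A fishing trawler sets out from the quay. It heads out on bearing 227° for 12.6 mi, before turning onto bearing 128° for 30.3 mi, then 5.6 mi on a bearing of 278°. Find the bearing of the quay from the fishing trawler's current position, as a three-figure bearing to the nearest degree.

Leg 1 (227°, 12.6 mi): east 12.6 sin 227° = -9.22, north 12.6 cos 227° = -8.59
Leg 2 (128°, 30.3 mi): east 30.3 sin 128° = 23.88, north 30.3 cos 128° = -18.65
Leg 3 (278°, 5.6 mi): east 5.6 sin 278° = -5.55, north 5.6 cos 278° = 0.78
Net displacement: 9.12 east, -26.47 north. Direction back to start is (-9.12, 26.47): bearing = atan2(-9.12, 26.47) mod 360° = 341.00° ≈ 341°.

341°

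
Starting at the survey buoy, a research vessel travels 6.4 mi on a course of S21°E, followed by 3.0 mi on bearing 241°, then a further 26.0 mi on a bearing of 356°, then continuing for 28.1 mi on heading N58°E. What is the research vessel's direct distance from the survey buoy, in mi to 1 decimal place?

Leg 1 (S21°E, 6.4 mi): east 6.4 sin 159° = 2.29, north 6.4 cos 159° = -5.97
Leg 2 (241°, 3.0 mi): east 3.0 sin 241° = -2.62, north 3.0 cos 241° = -1.45
Leg 3 (356°, 26.0 mi): east 26.0 sin 356° = -1.81, north 26.0 cos 356° = 25.94
Leg 4 (N58°E, 28.1 mi): east 28.1 sin 58° = 23.83, north 28.1 cos 58° = 14.89
Net: 21.69 east, 33.40 north. Distance = √((21.69)² + (33.40)²) = 39.821 mi.

39.8 mi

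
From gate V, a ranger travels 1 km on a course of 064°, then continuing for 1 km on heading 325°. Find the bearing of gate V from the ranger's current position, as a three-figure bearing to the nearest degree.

Leg 1 (064°, 1 km): east 1 sin 64° = 0.90, north 1 cos 64° = 0.44
Leg 2 (325°, 1 km): east 1 sin 325° = -0.57, north 1 cos 325° = 0.82
Net displacement: 0.33 east, 1.26 north. Direction back to start is (-0.33, -1.26): bearing = atan2(-0.33, -1.26) mod 360° = 194.50° ≈ 194°.

194°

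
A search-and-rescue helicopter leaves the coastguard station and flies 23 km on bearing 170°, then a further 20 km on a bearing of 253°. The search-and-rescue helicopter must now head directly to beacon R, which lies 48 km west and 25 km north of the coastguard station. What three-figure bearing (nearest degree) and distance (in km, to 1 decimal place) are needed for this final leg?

Leg 1 (170°, 23 km): east 23 sin 170° = 3.99, north 23 cos 170° = -22.65
Leg 2 (253°, 20 km): east 20 sin 253° = -19.13, north 20 cos 253° = -5.85
Current position: (-15.13, -28.50). Target: (-48, 25). Remaining: Δeast = -32.87, Δnorth = 53.50.
Bearing = atan2(-32.87, 53.50) mod 360° = 328.43°; distance = √((-32.87)² + (53.50)²) = 62.788 km.

328°, 62.8 km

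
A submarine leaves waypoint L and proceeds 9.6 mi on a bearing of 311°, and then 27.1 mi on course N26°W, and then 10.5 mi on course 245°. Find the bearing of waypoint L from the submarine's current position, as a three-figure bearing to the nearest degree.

Leg 1 (311°, 9.6 mi): east 9.6 sin 311° = -7.25, north 9.6 cos 311° = 6.30
Leg 2 (N26°W, 27.1 mi): east 27.1 sin 334° = -11.88, north 27.1 cos 334° = 24.36
Leg 3 (245°, 10.5 mi): east 10.5 sin 245° = -9.52, north 10.5 cos 245° = -4.44
Net displacement: -28.64 east, 26.22 north. Direction back to start is (28.64, -26.22): bearing = atan2(28.64, -26.22) mod 360° = 132.47° ≈ 132°.

132°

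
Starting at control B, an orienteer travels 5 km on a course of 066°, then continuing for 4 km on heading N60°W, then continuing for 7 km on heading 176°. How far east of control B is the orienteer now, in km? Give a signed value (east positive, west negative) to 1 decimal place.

1.6 km

Leg 1 (066°, 5 km): east 5 sin 66° = 4.57, north 5 cos 66° = 2.03
Leg 2 (N60°W, 4 km): east 4 sin 300° = -3.46, north 4 cos 300° = 2.00
Leg 3 (176°, 7 km): east 7 sin 176° = 0.49, north 7 cos 176° = -6.98
Net east component: 1.59 km.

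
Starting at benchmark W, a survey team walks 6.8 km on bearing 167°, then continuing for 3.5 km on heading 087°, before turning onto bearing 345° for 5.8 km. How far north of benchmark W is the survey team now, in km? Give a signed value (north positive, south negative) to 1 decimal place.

-0.8 km

Leg 1 (167°, 6.8 km): east 6.8 sin 167° = 1.53, north 6.8 cos 167° = -6.63
Leg 2 (087°, 3.5 km): east 3.5 sin 87° = 3.50, north 3.5 cos 87° = 0.18
Leg 3 (345°, 5.8 km): east 5.8 sin 345° = -1.50, north 5.8 cos 345° = 5.60
Net north component: -0.84 km.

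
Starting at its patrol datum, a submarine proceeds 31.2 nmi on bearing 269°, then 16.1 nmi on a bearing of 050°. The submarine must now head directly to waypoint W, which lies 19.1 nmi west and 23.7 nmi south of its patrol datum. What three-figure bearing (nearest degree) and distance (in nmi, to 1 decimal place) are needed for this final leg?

Leg 1 (269°, 31.2 nmi): east 31.2 sin 269° = -31.20, north 31.2 cos 269° = -0.54
Leg 2 (050°, 16.1 nmi): east 16.1 sin 50° = 12.33, north 16.1 cos 50° = 10.35
Current position: (-18.86, 9.80). Target: (-19.1, -23.7). Remaining: Δeast = -0.24, Δnorth = -33.50.
Bearing = atan2(-0.24, -33.50) mod 360° = 180.41°; distance = √((-0.24)² + (-33.50)²) = 33.505 nmi.

180°, 33.5 nmi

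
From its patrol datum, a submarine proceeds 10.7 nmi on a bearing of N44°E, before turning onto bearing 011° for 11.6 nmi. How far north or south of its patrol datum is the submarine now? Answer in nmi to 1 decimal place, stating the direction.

19.1 nmi north

Leg 1 (N44°E, 10.7 nmi): east 10.7 sin 44° = 7.43, north 10.7 cos 44° = 7.70
Leg 2 (011°, 11.6 nmi): east 11.6 sin 11° = 2.21, north 11.6 cos 11° = 11.39
Net north component: 19.08 nmi.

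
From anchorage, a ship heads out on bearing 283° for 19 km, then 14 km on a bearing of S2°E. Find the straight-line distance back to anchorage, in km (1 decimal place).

20.5 km

Leg 1 (283°, 19 km): east 19 sin 283° = -18.51, north 19 cos 283° = 4.27
Leg 2 (S2°E, 14 km): east 14 sin 178° = 0.49, north 14 cos 178° = -13.99
Net: -18.02 east, -9.72 north. Distance = √((-18.02)² + (-9.72)²) = 20.477 km.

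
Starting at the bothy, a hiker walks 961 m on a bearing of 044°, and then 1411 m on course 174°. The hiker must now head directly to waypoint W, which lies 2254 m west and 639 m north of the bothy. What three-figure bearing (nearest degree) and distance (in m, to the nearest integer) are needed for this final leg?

Leg 1 (044°, 961 m): east 961 sin 44° = 667.57, north 961 cos 44° = 691.29
Leg 2 (174°, 1411 m): east 1411 sin 174° = 147.49, north 1411 cos 174° = -1403.27
Current position: (815.06, -711.98). Target: (-2254, 639). Remaining: Δeast = -3069.06, Δnorth = 1350.98.
Bearing = atan2(-3069.06, 1350.98) mod 360° = 293.76°; distance = √((-3069.06)² + (1350.98)²) = 3353.247 m.

294°, 3353 m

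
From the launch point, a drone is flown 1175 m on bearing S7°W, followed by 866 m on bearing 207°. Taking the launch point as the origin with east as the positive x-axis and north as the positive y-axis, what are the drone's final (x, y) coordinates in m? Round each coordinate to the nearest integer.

(-536, -1938)

Leg 1 (S7°W, 1175 m): east 1175 sin 187° = -143.20, north 1175 cos 187° = -1166.24
Leg 2 (207°, 866 m): east 866 sin 207° = -393.16, north 866 cos 207° = -771.61
Summing: -536.35 m east, -1937.85 m north → (-536, -1938).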